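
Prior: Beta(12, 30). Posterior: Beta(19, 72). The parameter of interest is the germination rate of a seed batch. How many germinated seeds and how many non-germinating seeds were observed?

7 germinated seeds and 42 non-germinating seeds

Under Beta–binomial conjugacy the posterior parameters are (a+s, b+f).
So s = 19 − 12 = 7 and f = 72 − 30 = 42.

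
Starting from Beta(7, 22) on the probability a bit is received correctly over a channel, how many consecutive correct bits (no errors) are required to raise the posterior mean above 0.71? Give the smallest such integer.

After k correct bits and 0 errors the posterior is Beta(7+k, 22), with mean (7+k)/(7+22+k).
Set (7+k)/(29+k) > 0.71 and solve: k > (0.71·29 − 7)/(1 − 0.71) = 46.862.
The smallest integer exceeding 46.862 is 47.

k = 47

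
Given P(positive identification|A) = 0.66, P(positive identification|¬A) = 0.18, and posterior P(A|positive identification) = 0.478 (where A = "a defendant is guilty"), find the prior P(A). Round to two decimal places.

Bayes' rule in odds form gives O(A|E) = O(A)·[P(E|A)/P(E|¬A)], hence O(A) = O(A|E)/LR.
Posterior odds = 0.478/(1−0.478) = 0.9157. LR = 0.66/0.18 = 3.6667.
Prior odds = 0.9157/3.6667 = 0.2497, so P(A) = 0.2497/(1+0.2497) ≈ 0.20.

P(A) = 0.20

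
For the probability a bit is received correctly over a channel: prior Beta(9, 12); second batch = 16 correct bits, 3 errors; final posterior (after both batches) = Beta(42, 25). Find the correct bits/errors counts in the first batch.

Because Beta–binomial updating is additive in the counts, the combined data contributed (α_post−α_prior, β_post−β_prior) successes and failures.
Total across both batches: 42−9=33 correct bits, 25−12=13 errors.
Subtract the second batch: 33−16=17 correct bits and 13−3=10 errors.

17 correct bits and 10 errors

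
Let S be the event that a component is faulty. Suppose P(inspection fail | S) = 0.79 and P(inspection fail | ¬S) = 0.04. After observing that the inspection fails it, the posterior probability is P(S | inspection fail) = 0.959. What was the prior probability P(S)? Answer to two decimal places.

Bayes' rule in odds form gives O(S|E) = O(S)·[P(E|S)/P(E|¬S)], hence O(S) = O(S|E)/LR.
Posterior odds = 0.959/(1−0.959) = 23.3902. LR = 0.79/0.04 = 19.7500.
Prior odds = 23.3902/19.7500 = 1.1843, so P(S) = 1.1843/(1+1.1843) ≈ 0.54.

P(S) = 0.54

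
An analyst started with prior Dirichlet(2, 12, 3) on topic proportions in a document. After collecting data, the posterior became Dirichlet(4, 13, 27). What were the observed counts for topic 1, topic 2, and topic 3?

counts (2, 1, 24)

For a Dirichlet(α) prior with multinomial counts c, the posterior is Dirichlet(α + c) componentwise.
Counts are posterior − prior componentwise: 4−2=2, 13−12=1, 27−3=24.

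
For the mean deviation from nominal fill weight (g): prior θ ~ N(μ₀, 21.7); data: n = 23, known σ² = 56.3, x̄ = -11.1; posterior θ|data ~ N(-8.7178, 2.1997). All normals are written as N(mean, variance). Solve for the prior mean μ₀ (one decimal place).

μ₀ = 12.4

The posterior mean is a precision-weighted average: μ_n = (τ₀μ₀ + τ_data·x̄)/(τ₀+τ_data), with τ₀=1/σ₀² and τ_data=n/σ².
Here τ₀ = 1/21.7 = 0.046083 and τ_data = 23/56.3 = 0.408526, so τ_n = 0.454609.
Rearranging for μ₀: μ₀ = (μ_n·τ_n − τ_data·x̄)/τ₀ = (-8.7178·0.454609 − 0.408526·-11.1) / 0.046083 = 0.571448/0.046083 ≈ 12.4.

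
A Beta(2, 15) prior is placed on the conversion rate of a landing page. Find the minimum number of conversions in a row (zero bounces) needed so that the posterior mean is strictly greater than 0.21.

k = 2

After k conversions and 0 bounces the posterior is Beta(2+k, 15), with mean (2+k)/(2+15+k).
Set (2+k)/(17+k) > 0.21 and solve: k > (0.21·17 − 2)/(1 − 0.21) = 1.987.
The smallest integer exceeding 1.987 is 2, and checking k=2: (4)/(19) = 0.2105 > 0.21.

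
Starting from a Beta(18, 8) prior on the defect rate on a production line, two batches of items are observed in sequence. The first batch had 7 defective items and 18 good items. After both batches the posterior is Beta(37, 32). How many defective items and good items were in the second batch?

12 defective items and 6 good items

Sequential conjugate updates are equivalent to a single update on the pooled data, so total successes = posterior α − prior α and total failures = posterior β − prior β.
Total across both batches: 37−18=19 defective items, 32−8=24 good items.
Subtract the first batch: 19−7=12 defective items and 24−18=6 good items.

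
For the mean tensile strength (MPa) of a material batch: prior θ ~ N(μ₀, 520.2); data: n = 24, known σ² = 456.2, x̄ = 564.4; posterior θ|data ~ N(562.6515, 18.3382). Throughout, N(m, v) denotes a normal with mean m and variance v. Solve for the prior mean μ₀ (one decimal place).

μ₀ = 514.8

With known observation variance, the Normal–Normal posterior has precision τ_n = τ₀ + n/σ² and mean μ_n = (τ₀μ₀ + (n/σ²)x̄)/τ_n.
Here τ₀ = 1/520.2 = 0.001922 and τ_data = 24/456.2 = 0.052609, so τ_n = 0.054531.
Rearranging for μ₀: μ₀ = (μ_n·τ_n − τ_data·x̄)/τ₀ = (562.6515·0.054531 − 0.052609·564.4) / 0.001922 = 0.989429/0.001922 ≈ 514.8.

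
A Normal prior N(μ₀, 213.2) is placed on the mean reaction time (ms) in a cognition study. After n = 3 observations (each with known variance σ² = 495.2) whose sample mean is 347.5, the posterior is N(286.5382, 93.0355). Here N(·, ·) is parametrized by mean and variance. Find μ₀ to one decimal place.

With known observation variance, the Normal–Normal posterior has precision τ_n = τ₀ + n/σ² and mean μ_n = (τ₀μ₀ + (n/σ²)x̄)/τ_n.
Here τ₀ = 1/213.2 = 0.004690 and τ_data = 3/495.2 = 0.006058, so τ_n = 0.010748.
Rearranging for μ₀: μ₀ = (μ_n·τ_n − τ_data·x̄)/τ₀ = (286.5382·0.010748 − 0.006058·347.5) / 0.004690 = 0.974558/0.004690 ≈ 207.8.

μ₀ = 207.8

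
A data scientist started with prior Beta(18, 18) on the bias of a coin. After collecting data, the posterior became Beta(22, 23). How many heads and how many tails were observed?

4 heads and 5 tails

Under Beta–binomial conjugacy the posterior parameters are (α+s, β+f).
Match parameters: s=22−18=4, f=23−18=5.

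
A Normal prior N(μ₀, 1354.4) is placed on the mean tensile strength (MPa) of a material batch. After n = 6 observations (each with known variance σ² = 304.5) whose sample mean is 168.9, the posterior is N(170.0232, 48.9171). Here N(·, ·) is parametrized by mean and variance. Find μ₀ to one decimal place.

μ₀ = 200.0

With known observation variance, the Normal–Normal posterior has precision τ_n = τ₀ + n/σ² and mean μ_n = (τ₀μ₀ + (n/σ²)x̄)/τ_n.
Here τ₀ = 1/1354.4 = 0.000738 and τ_data = 6/304.5 = 0.019704, so τ_n = 0.020442.
Rearranging for μ₀: μ₀ = (μ_n·τ_n − τ_data·x̄)/τ₀ = (170.0232·0.020442 − 0.019704·168.9) / 0.000738 = 0.147609/0.000738 ≈ 200.0.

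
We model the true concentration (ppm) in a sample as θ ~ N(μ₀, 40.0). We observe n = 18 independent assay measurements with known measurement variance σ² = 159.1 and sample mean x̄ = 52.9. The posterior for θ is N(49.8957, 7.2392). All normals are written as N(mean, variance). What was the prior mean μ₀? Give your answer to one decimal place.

μ₀ = 36.3

With known observation variance, the Normal–Normal posterior has precision τ_n = τ₀ + n/σ² and mean μ_n = (τ₀μ₀ + (n/σ²)x̄)/τ_n.
Here τ₀ = 1/40.0 = 0.025000 and τ_data = 18/159.1 = 0.113136, so τ_n = 0.138136.
Rearranging for μ₀: μ₀ = (μ_n·τ_n − τ_data·x̄)/τ₀ = (49.8957·0.138136 − 0.113136·52.9) / 0.025000 = 0.907498/0.025000 ≈ 36.3.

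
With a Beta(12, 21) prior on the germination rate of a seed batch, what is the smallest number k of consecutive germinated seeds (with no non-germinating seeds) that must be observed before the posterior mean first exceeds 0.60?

After k germinated seeds and 0 non-germinating seeds the posterior is Beta(12+k, 21), with mean (12+k)/(12+21+k).
Set (12+k)/(33+k) > 0.60 and solve: k > (0.60·33 − 12)/(1 − 0.60) = 19.500.
The smallest integer exceeding 19.500 is 20.

k = 20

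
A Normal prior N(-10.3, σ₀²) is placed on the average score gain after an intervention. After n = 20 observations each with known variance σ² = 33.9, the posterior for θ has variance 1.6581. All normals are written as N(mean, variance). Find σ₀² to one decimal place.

Posterior precision equals prior precision plus data precision: 1/σ_n² = 1/σ₀² + n/σ².
So 1/σ₀² = 1/1.6581 − 20/33.9 = 0.603100 − 0.589971 = 0.013129.
Hence σ₀² = 1/0.013129 ≈ 76.2.

σ₀² = 76.2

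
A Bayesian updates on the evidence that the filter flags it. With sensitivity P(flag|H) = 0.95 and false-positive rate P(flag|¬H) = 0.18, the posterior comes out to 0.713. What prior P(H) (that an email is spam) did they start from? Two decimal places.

Bayes' rule in odds form gives O(H|E) = O(H)·[P(E|H)/P(E|¬H)], hence O(H) = O(H|E)/LR.
Posterior odds = 0.713/(1−0.713) = 2.4843. LR = 0.95/0.18 = 5.2778.
Prior odds = 2.4843/5.2778 = 0.4707, so P(H) = 0.4707/(1+0.4707) ≈ 0.32.

P(H) = 0.32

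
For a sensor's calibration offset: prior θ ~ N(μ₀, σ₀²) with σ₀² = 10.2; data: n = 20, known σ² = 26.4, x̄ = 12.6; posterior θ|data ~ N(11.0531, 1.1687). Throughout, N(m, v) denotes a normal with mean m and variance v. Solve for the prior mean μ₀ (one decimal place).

μ₀ = -0.9

With known observation variance, the Normal–Normal posterior has precision τ_n = τ₀ + n/σ² and mean μ_n = (τ₀μ₀ + (n/σ²)x̄)/τ_n.
Here τ₀ = 1/10.2 = 0.098039 and τ_data = 20/26.4 = 0.757576, so τ_n = 0.855615.
Rearranging for μ₀: μ₀ = (μ_n·τ_n − τ_data·x̄)/τ₀ = (11.0531·0.855615 − 0.757576·12.6) / 0.098039 = -0.088259/0.098039 ≈ -0.9.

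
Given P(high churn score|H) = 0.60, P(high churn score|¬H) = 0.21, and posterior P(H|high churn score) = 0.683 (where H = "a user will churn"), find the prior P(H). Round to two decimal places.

Bayes' rule in odds form gives O(H|E) = O(H)·[P(E|H)/P(E|¬H)], hence O(H) = O(H|E)/LR.
Posterior odds = 0.683/(1−0.683) = 2.1546. LR = 0.60/0.21 = 2.8571.
Prior odds = 2.1546/2.8571 = 0.7541, so P(H) = 0.7541/(1+0.7541) ≈ 0.43.

P(H) = 0.43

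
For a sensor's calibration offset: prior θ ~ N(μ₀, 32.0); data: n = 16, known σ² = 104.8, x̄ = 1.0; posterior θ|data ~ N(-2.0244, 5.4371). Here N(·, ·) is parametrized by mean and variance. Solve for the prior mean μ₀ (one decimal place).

μ₀ = -16.8

The posterior mean is a precision-weighted average: μ_n = (τ₀μ₀ + τ_data·x̄)/(τ₀+τ_data), with τ₀=1/σ₀² and τ_data=n/σ².
Here τ₀ = 1/32.0 = 0.031250 and τ_data = 16/104.8 = 0.152672, so τ_n = 0.183922.
Rearranging for μ₀: μ₀ = (μ_n·τ_n − τ_data·x̄)/τ₀ = (-2.0244·0.183922 − 0.152672·1.0) / 0.031250 = -0.525004/0.031250 ≈ -16.8.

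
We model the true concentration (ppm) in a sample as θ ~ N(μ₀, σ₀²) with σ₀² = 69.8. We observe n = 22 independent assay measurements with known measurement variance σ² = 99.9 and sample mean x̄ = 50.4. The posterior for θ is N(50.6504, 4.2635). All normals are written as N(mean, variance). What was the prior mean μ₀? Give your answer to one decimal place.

With known observation variance, the Normal–Normal posterior has precision τ_n = τ₀ + n/σ² and mean μ_n = (τ₀μ₀ + (n/σ²)x̄)/τ_n.
Here τ₀ = 1/69.8 = 0.014327 and τ_data = 22/99.9 = 0.220220, so τ_n = 0.234547.
Rearranging for μ₀: μ₀ = (μ_n·τ_n − τ_data·x̄)/τ₀ = (50.6504·0.234547 − 0.220220·50.4) / 0.014327 = 0.780811/0.014327 ≈ 54.5.

μ₀ = 54.5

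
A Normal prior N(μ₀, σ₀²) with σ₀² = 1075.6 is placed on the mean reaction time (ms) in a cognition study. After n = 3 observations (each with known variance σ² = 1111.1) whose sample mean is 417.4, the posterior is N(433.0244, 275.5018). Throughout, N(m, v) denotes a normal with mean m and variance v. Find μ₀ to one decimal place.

μ₀ = 478.4

The posterior mean is a precision-weighted average: μ_n = (τ₀μ₀ + τ_data·x̄)/(τ₀+τ_data), with τ₀=1/σ₀² and τ_data=n/σ².
Here τ₀ = 1/1075.6 = 0.000930 and τ_data = 3/1111.1 = 0.002700, so τ_n = 0.003630.
Rearranging for μ₀: μ₀ = (μ_n·τ_n − τ_data·x̄)/τ₀ = (433.0244·0.003630 − 0.002700·417.4) / 0.000930 = 0.444899/0.000930 ≈ 478.4.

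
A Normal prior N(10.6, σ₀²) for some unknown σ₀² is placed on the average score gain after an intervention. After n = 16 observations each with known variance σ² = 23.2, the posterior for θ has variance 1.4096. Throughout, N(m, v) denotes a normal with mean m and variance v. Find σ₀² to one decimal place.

σ₀² = 50.6

For the Normal–Normal model with known σ², precisions add: τ_n = τ₀ + n/σ².
So 1/σ₀² = 1/1.4096 − 16/23.2 = 0.709421 − 0.689655 = 0.019766.
Hence σ₀² = 1/0.019766 ≈ 50.6.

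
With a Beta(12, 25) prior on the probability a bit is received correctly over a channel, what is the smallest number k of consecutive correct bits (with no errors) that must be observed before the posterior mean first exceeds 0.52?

k = 16

After k correct bits and 0 errors the posterior is Beta(12+k, 25), with mean (12+k)/(12+25+k).
Set (12+k)/(37+k) > 0.52 and solve: k > (0.52·37 − 12)/(1 − 0.52) = 15.083.
The smallest integer exceeding 15.083 is 16.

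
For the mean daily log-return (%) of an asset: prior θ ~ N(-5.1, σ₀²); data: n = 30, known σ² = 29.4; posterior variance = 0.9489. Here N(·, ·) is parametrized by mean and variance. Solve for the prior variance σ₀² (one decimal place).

Posterior precision equals prior precision plus data precision: 1/σ_n² = 1/σ₀² + n/σ².
So 1/σ₀² = 1/0.9489 − 30/29.4 = 1.053852 − 1.020408 = 0.033444.
Hence σ₀² = 1/0.033444 ≈ 29.9.

σ₀² = 29.9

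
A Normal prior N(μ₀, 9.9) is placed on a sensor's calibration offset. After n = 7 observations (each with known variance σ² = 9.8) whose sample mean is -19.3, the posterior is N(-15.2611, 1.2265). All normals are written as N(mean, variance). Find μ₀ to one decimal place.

With known observation variance, the Normal–Normal posterior has precision τ_n = τ₀ + n/σ² and mean μ_n = (τ₀μ₀ + (n/σ²)x̄)/τ_n.
Here τ₀ = 1/9.9 = 0.101010 and τ_data = 7/9.8 = 0.714286, so τ_n = 0.815296.
Rearranging for μ₀: μ₀ = (μ_n·τ_n − τ_data·x̄)/τ₀ = (-15.2611·0.815296 − 0.714286·-19.3) / 0.101010 = 1.343406/0.101010 ≈ 13.3.

μ₀ = 13.3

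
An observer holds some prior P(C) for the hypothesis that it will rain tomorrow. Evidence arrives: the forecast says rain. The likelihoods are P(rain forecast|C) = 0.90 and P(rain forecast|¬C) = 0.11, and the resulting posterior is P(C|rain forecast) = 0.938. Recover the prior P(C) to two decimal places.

P(C) = 0.65

In odds form, posterior odds = prior odds × likelihood ratio, so prior odds = posterior odds ÷ LR.
Posterior odds = 0.938/(1−0.938) = 15.1290. LR = 0.90/0.11 = 8.1818.
Prior odds = 15.1290/8.1818 = 1.8491, so P(C) = 1.8491/(1+1.8491) ≈ 0.65.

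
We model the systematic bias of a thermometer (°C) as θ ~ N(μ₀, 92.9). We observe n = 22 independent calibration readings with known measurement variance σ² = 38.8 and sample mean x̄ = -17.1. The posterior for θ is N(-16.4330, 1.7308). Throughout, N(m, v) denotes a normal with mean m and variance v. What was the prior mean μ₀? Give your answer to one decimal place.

The posterior mean is a precision-weighted average: μ_n = (τ₀μ₀ + τ_data·x̄)/(τ₀+τ_data), with τ₀=1/σ₀² and τ_data=n/σ².
Here τ₀ = 1/92.9 = 0.010764 and τ_data = 22/38.8 = 0.567010, so τ_n = 0.577774.
Rearranging for μ₀: μ₀ = (μ_n·τ_n − τ_data·x̄)/τ₀ = (-16.4330·0.577774 − 0.567010·-17.1) / 0.010764 = 0.201311/0.010764 ≈ 18.7.

μ₀ = 18.7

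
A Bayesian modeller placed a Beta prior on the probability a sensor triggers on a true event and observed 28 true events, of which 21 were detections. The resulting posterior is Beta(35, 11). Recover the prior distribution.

Beta(14, 4)

Under Beta–binomial conjugacy the posterior parameters are (a+s, b+f).
So a = 35 − 21 = 14 and b = 11 − 7 = 4.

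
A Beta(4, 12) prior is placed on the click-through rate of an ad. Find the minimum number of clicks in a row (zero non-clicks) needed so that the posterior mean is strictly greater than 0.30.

After k clicks and 0 non-clicks the posterior is Beta(4+k, 12), with mean (4+k)/(4+12+k).
Set (4+k)/(16+k) > 0.30 and solve: k > (0.30·16 − 4)/(1 − 0.30) = 1.143.
The smallest integer exceeding 1.143 is 2.

k = 2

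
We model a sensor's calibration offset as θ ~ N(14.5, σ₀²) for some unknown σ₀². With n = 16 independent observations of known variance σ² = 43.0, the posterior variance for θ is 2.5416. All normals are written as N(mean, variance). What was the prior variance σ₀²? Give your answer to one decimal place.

σ₀² = 46.8

For the Normal–Normal model with known σ², precisions add: τ_n = τ₀ + n/σ².
So 1/σ₀² = 1/2.5416 − 16/43.0 = 0.393453 − 0.372093 = 0.021360.
Hence σ₀² = 1/0.021360 ≈ 46.8.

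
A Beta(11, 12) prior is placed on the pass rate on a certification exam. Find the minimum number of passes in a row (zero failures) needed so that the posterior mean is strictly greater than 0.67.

k = 14

After k passes and 0 failures the posterior is Beta(11+k, 12), with mean (11+k)/(11+12+k).
Set (11+k)/(23+k) > 0.67 and solve: k > (0.67·23 − 11)/(1 − 0.67) = 13.364.
The smallest integer exceeding 13.364 is 14.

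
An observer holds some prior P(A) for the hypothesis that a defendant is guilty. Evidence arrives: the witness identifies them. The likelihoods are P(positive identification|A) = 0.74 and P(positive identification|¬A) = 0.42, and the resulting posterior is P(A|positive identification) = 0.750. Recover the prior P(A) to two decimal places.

Bayes' rule in odds form gives O(A|E) = O(A)·[P(E|A)/P(E|¬A)], hence O(A) = O(A|E)/LR.
Posterior odds = 0.750/(1−0.750) = 3.0000. LR = 0.74/0.42 = 1.7619.
Prior odds = 3.0000/1.7619 = 1.7027, so P(A) = 1.7027/(1+1.7027) ≈ 0.63.

P(A) = 0.63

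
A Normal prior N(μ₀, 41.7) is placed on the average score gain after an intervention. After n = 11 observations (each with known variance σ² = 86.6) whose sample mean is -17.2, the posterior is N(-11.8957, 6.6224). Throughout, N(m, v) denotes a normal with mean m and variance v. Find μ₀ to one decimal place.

μ₀ = 16.2

With known observation variance, the Normal–Normal posterior has precision τ_n = τ₀ + n/σ² and mean μ_n = (τ₀μ₀ + (n/σ²)x̄)/τ_n.
Here τ₀ = 1/41.7 = 0.023981 and τ_data = 11/86.6 = 0.127021, so τ_n = 0.151002.
Rearranging for μ₀: μ₀ = (μ_n·τ_n − τ_data·x̄)/τ₀ = (-11.8957·0.151002 − 0.127021·-17.2) / 0.023981 = 0.388487/0.023981 ≈ 16.2.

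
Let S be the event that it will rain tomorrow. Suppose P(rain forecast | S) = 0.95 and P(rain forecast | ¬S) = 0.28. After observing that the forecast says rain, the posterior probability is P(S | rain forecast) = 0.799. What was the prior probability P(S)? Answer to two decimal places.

P(S) = 0.54

In odds form, posterior odds = prior odds × likelihood ratio, so prior odds = posterior odds ÷ LR.
Posterior odds = 0.799/(1−0.799) = 3.9751. LR = 0.95/0.28 = 3.3929.
Prior odds = 3.9751/3.3929 = 1.1716, so P(S) = 1.1716/(1+1.1716) ≈ 0.54.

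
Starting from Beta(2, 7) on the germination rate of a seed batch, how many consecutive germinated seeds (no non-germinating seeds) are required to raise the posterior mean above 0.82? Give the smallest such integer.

After k germinated seeds and 0 non-germinating seeds the posterior is Beta(2+k, 7), with mean (2+k)/(2+7+k).
Set (2+k)/(9+k) > 0.82 and solve: k > (0.82·9 − 2)/(1 − 0.82) = 29.889.
The smallest integer exceeding 29.889 is 30, and checking k=30: (32)/(39) = 0.8205 > 0.82.

k = 30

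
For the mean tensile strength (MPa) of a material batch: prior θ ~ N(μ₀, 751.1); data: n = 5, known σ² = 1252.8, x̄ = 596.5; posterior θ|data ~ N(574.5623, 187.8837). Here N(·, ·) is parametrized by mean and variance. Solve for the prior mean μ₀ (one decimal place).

The posterior mean is a precision-weighted average: μ_n = (τ₀μ₀ + τ_data·x̄)/(τ₀+τ_data), with τ₀=1/σ₀² and τ_data=n/σ².
Here τ₀ = 1/751.1 = 0.001331 and τ_data = 5/1252.8 = 0.003991, so τ_n = 0.005322.
Rearranging for μ₀: μ₀ = (μ_n·τ_n − τ_data·x̄)/τ₀ = (574.5623·0.005322 − 0.003991·596.5) / 0.001331 = 0.677189/0.001331 ≈ 508.8.

μ₀ = 508.8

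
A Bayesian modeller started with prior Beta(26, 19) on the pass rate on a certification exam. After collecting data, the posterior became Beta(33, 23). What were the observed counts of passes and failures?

Beta is conjugate to the binomial likelihood: posterior = Beta(α+s, β+f).
So s = 33 − 26 = 7 and f = 23 − 19 = 4.

7 passes and 4 failures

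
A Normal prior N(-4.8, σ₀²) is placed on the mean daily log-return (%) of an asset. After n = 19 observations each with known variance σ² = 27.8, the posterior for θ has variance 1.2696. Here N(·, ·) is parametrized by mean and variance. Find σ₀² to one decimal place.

For the Normal–Normal model with known σ², precisions add: τ_n = τ₀ + n/σ².
So 1/σ₀² = 1/1.2696 − 19/27.8 = 0.787650 − 0.683453 = 0.104197.
Hence σ₀² = 1/0.104197 ≈ 9.6.

σ₀² = 9.6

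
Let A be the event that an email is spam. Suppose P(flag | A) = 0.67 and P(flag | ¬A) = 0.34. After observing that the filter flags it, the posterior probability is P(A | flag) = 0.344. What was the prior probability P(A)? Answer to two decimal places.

P(A) = 0.21

In odds form, posterior odds = prior odds × likelihood ratio, so prior odds = posterior odds ÷ LR.
Posterior odds = 0.344/(1−0.344) = 0.5244. LR = 0.67/0.34 = 1.9706.
Prior odds = 0.5244/1.9706 = 0.2661, so P(A) = 0.2661/(1+0.2661) ≈ 0.21.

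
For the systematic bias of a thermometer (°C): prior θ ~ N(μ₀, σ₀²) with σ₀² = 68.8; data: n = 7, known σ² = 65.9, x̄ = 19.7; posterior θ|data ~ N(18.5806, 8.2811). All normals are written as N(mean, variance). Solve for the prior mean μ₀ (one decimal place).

μ₀ = 10.4

With known observation variance, the Normal–Normal posterior has precision τ_n = τ₀ + n/σ² and mean μ_n = (τ₀μ₀ + (n/σ²)x̄)/τ_n.
Here τ₀ = 1/68.8 = 0.014535 and τ_data = 7/65.9 = 0.106222, so τ_n = 0.120757.
Rearranging for μ₀: μ₀ = (μ_n·τ_n − τ_data·x̄)/τ₀ = (18.5806·0.120757 − 0.106222·19.7) / 0.014535 = 0.151164/0.014535 ≈ 10.4.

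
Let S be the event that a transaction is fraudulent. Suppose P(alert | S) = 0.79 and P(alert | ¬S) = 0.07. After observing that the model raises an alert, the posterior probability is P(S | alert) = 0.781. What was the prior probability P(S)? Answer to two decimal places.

P(S) = 0.24

In odds form, posterior odds = prior odds × likelihood ratio, so prior odds = posterior odds ÷ LR.
Posterior odds = 0.781/(1−0.781) = 3.5662. LR = 0.79/0.07 = 11.2857.
Prior odds = 3.5662/11.2857 = 0.3160, so P(S) = 0.3160/(1+0.3160) ≈ 0.24.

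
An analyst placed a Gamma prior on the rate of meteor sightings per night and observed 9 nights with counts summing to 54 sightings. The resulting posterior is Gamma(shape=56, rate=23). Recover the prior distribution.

Gamma(shape=2, rate=14)

Gamma–Poisson conjugacy: posterior shape = α + Σxᵢ, posterior rate = β + n.
So α = 56 − 54 = 2 and β = 23 − 9 = 14.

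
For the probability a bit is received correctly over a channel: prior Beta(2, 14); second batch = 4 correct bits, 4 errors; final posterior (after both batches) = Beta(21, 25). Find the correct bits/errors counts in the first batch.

Sequential conjugate updates are equivalent to a single update on the pooled data, so total successes = posterior α − prior α and total failures = posterior β − prior β.
Total across both batches: 21−2=19 correct bits, 25−14=11 errors.
Subtract the second batch: 19−4=15 correct bits and 11−4=7 errors.

15 correct bits and 7 errors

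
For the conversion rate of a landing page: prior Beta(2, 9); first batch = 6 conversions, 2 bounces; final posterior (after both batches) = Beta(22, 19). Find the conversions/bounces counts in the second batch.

Because Beta–binomial updating is additive in the counts, the combined data contributed (α_post−α_prior, β_post−β_prior) successes and failures.
Total across both batches: 22−2=20 conversions, 19−9=10 bounces.
Subtract the first batch: 20−6=14 conversions and 10−2=8 bounces.

14 conversions and 8 bounces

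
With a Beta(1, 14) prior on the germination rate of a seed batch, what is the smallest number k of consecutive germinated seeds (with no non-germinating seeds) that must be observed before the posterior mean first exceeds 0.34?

After k germinated seeds and 0 non-germinating seeds the posterior is Beta(1+k, 14), with mean (1+k)/(1+14+k).
Set (1+k)/(15+k) > 0.34 and solve: k > (0.34·15 − 1)/(1 − 0.34) = 6.212.
The smallest integer exceeding 6.212 is 7.

k = 7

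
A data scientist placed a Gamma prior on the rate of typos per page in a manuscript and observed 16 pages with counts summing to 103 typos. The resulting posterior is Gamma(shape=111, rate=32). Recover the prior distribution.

A Gamma(α, β) prior (rate parametrization) on a Poisson rate with n observations summing to S gives posterior Gamma(α+S, β+n).
So α = 111 − 103 = 8 and β = 32 − 16 = 16.

Gamma(shape=8, rate=16)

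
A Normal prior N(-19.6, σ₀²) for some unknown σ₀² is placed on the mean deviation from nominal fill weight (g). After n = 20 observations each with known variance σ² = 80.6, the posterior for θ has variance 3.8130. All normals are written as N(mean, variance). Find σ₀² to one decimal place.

σ₀² = 70.8

Posterior precision equals prior precision plus data precision: 1/σ_n² = 1/σ₀² + n/σ².
So 1/σ₀² = 1/3.8130 − 20/80.6 = 0.262261 − 0.248139 = 0.014122.
Hence σ₀² = 1/0.014122 ≈ 70.8.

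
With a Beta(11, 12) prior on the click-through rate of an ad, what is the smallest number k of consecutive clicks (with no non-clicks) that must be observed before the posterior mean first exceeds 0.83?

k = 48

After k clicks and 0 non-clicks the posterior is Beta(11+k, 12), with mean (11+k)/(11+12+k).
Set (11+k)/(23+k) > 0.83 and solve: k > (0.83·23 − 11)/(1 − 0.83) = 47.588.
The smallest integer exceeding 47.588 is 48, and checking k=48: (59)/(71) = 0.8310 > 0.83.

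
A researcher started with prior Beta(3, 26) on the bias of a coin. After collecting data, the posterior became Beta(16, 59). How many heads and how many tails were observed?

Under Beta–binomial conjugacy the posterior parameters are (a+s, b+f).
Match parameters: s=16−3=13, f=59−26=33.

13 heads and 33 tails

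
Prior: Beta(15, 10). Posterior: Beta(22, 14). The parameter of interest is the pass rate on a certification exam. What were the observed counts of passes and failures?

7 passes and 4 failures

A Beta(α, β) prior with s successes and f failures in binomial data gives a Beta(α+s, β+f) posterior.
So s = 22 − 15 = 7 and f = 14 − 10 = 4.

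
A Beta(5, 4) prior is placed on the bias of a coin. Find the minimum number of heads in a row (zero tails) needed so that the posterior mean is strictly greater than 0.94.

After k heads and 0 tails the posterior is Beta(5+k, 4), with mean (5+k)/(5+4+k).
Set (5+k)/(9+k) > 0.94 and solve: k > (0.94·9 − 5)/(1 − 0.94) = 57.667.
The smallest integer exceeding 57.667 is 58.

k = 58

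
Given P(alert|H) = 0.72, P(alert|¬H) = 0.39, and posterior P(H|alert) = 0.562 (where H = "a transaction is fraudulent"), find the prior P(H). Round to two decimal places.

Bayes' rule in odds form gives O(H|E) = O(H)·[P(E|H)/P(E|¬H)], hence O(H) = O(H|E)/LR.
Posterior odds = 0.562/(1−0.562) = 1.2831. LR = 0.72/0.39 = 1.8462.
Prior odds = 1.2831/1.8462 = 0.6950, so P(H) = 0.6950/(1+0.6950) ≈ 0.41.

P(H) = 0.41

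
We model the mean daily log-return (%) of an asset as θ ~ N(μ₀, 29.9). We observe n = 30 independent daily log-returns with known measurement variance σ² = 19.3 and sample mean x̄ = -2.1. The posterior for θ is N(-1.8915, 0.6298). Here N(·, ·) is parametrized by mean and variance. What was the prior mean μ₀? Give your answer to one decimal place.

The posterior mean is a precision-weighted average: μ_n = (τ₀μ₀ + τ_data·x̄)/(τ₀+τ_data), with τ₀=1/σ₀² and τ_data=n/σ².
Here τ₀ = 1/29.9 = 0.033445 and τ_data = 30/19.3 = 1.554404, so τ_n = 1.587849.
Rearranging for μ₀: μ₀ = (μ_n·τ_n − τ_data·x̄)/τ₀ = (-1.8915·1.587849 − 1.554404·-2.1) / 0.033445 = 0.260832/0.033445 ≈ 7.8.

μ₀ = 7.8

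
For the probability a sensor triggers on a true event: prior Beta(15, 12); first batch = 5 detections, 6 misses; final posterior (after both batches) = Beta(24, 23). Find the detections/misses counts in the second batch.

4 detections and 5 misses

Because Beta–binomial updating is additive in the counts, the combined data contributed (α_post−α_prior, β_post−β_prior) successes and failures.
Total across both batches: 24−15=9 detections, 23−12=11 misses.
Subtract the first batch: 9−5=4 detections and 11−6=5 misses.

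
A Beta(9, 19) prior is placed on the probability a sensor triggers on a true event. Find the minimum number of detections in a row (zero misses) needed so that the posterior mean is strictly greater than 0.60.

After k detections and 0 misses the posterior is Beta(9+k, 19), with mean (9+k)/(9+19+k).
Set (9+k)/(28+k) > 0.60 and solve: k > (0.60·28 − 9)/(1 − 0.60) = 19.500.
The smallest integer exceeding 19.500 is 20, and checking k=20: (29)/(48) = 0.6042 > 0.60.

k = 20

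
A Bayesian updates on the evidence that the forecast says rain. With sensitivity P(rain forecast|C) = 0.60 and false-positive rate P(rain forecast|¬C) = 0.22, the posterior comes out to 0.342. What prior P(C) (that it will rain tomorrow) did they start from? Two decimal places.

In odds form, posterior odds = prior odds × likelihood ratio, so prior odds = posterior odds ÷ LR.
Posterior odds = 0.342/(1−0.342) = 0.5198. LR = 0.60/0.22 = 2.7273.
Prior odds = 0.5198/2.7273 = 0.1906, so P(C) = 0.1906/(1+0.1906) ≈ 0.16.

P(C) = 0.16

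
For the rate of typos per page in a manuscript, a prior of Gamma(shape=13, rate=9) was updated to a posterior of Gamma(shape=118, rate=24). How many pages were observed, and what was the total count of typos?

n = 15 pages with total 105 typos

A Gamma(α, β) prior (rate parametrization) on a Poisson rate with n observations summing to S gives posterior Gamma(α+S, β+n).
Matching: Σxᵢ = 118 − 13 = 105 and n = 24 − 9 = 15.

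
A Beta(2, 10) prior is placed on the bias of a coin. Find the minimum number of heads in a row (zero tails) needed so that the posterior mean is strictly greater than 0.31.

After k heads and 0 tails the posterior is Beta(2+k, 10), with mean (2+k)/(2+10+k).
Set (2+k)/(12+k) > 0.31 and solve: k > (0.31·12 − 2)/(1 − 0.31) = 2.493.
The smallest integer exceeding 2.493 is 3.

k = 3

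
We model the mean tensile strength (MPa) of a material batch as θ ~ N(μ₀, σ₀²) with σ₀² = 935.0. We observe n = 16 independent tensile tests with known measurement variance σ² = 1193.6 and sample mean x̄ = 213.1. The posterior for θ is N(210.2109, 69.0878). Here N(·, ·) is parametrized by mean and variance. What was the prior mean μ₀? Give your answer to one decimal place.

μ₀ = 174.0

The posterior mean is a precision-weighted average: μ_n = (τ₀μ₀ + τ_data·x̄)/(τ₀+τ_data), with τ₀=1/σ₀² and τ_data=n/σ².
Here τ₀ = 1/935.0 = 0.001070 and τ_data = 16/1193.6 = 0.013405, so τ_n = 0.014475.
Rearranging for μ₀: μ₀ = (μ_n·τ_n − τ_data·x̄)/τ₀ = (210.2109·0.014475 − 0.013405·213.1) / 0.001070 = 0.186197/0.001070 ≈ 174.0.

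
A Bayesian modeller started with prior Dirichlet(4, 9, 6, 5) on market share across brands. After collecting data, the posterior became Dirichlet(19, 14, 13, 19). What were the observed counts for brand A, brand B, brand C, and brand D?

For a Dirichlet(α) prior with multinomial counts c, the posterior is Dirichlet(α + c) componentwise.
Counts are posterior − prior componentwise: 19−4=15, 14−9=5, 13−6=7, 19−5=14.

counts (15, 5, 7, 14)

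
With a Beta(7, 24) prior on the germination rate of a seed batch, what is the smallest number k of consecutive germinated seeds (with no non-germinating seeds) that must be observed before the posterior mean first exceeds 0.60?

After k germinated seeds and 0 non-germinating seeds the posterior is Beta(7+k, 24), with mean (7+k)/(7+24+k).
Set (7+k)/(31+k) > 0.60 and solve: k > (0.60·31 − 7)/(1 − 0.60) = 29.000.
The smallest integer exceeding 29.000 is 30, and checking k=30: (37)/(61) = 0.6066 > 0.60.

k = 30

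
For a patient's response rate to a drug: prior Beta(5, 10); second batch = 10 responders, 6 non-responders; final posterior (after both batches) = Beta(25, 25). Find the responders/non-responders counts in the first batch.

Sequential conjugate updates are equivalent to a single update on the pooled data, so total successes = posterior α − prior α and total failures = posterior β − prior β.
Total across both batches: 25−5=20 responders, 25−10=15 non-responders.
Subtract the second batch: 20−10=10 responders and 15−6=9 non-responders.

10 responders and 9 non-responders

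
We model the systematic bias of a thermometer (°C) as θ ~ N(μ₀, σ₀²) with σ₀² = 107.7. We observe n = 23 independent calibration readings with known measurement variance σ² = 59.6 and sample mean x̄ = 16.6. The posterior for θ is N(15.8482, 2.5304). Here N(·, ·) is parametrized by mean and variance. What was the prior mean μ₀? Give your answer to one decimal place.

With known observation variance, the Normal–Normal posterior has precision τ_n = τ₀ + n/σ² and mean μ_n = (τ₀μ₀ + (n/σ²)x̄)/τ_n.
Here τ₀ = 1/107.7 = 0.009285 and τ_data = 23/59.6 = 0.385906, so τ_n = 0.395191.
Rearranging for μ₀: μ₀ = (μ_n·τ_n − τ_data·x̄)/τ₀ = (15.8482·0.395191 − 0.385906·16.6) / 0.009285 = -0.142974/0.009285 ≈ -15.4.

μ₀ = -15.4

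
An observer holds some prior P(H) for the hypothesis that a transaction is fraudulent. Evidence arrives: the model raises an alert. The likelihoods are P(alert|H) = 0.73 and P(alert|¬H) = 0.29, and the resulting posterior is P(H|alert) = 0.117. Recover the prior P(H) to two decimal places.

P(H) = 0.05

In odds form, posterior odds = prior odds × likelihood ratio, so prior odds = posterior odds ÷ LR.
Posterior odds = 0.117/(1−0.117) = 0.1325. LR = 0.73/0.29 = 2.5172.
Prior odds = 0.1325/2.5172 = 0.0526, so P(H) = 0.0526/(1+0.0526) ≈ 0.05.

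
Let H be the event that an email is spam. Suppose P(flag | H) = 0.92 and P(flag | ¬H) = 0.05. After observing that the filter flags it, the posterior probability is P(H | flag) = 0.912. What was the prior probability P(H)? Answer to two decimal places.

P(H) = 0.36

In odds form, posterior odds = prior odds × likelihood ratio, so prior odds = posterior odds ÷ LR.
Posterior odds = 0.912/(1−0.912) = 10.3636. LR = 0.92/0.05 = 18.4000.
Prior odds = 10.3636/18.4000 = 0.5632, so P(H) = 0.5632/(1+0.5632) ≈ 0.36.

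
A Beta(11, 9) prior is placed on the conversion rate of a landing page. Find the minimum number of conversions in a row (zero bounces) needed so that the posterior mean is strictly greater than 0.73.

k = 14

After k conversions and 0 bounces the posterior is Beta(11+k, 9), with mean (11+k)/(11+9+k).
Set (11+k)/(20+k) > 0.73 and solve: k > (0.73·20 − 11)/(1 − 0.73) = 13.333.
The smallest integer exceeding 13.333 is 14, and checking k=14: (25)/(34) = 0.7353 > 0.73.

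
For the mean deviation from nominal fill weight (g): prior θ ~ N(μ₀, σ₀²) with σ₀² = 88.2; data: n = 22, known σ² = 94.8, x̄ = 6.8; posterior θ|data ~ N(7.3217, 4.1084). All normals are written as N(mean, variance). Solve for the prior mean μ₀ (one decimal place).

The posterior mean is a precision-weighted average: μ_n = (τ₀μ₀ + τ_data·x̄)/(τ₀+τ_data), with τ₀=1/σ₀² and τ_data=n/σ².
Here τ₀ = 1/88.2 = 0.011338 and τ_data = 22/94.8 = 0.232068, so τ_n = 0.243406.
Rearranging for μ₀: μ₀ = (μ_n·τ_n − τ_data·x̄)/τ₀ = (7.3217·0.243406 − 0.232068·6.8) / 0.011338 = 0.204083/0.011338 ≈ 18.0.

μ₀ = 18.0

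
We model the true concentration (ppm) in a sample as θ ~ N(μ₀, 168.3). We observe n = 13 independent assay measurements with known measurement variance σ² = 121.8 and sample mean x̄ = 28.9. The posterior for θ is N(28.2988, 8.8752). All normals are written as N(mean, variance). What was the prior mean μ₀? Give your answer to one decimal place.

μ₀ = 17.5

With known observation variance, the Normal–Normal posterior has precision τ_n = τ₀ + n/σ² and mean μ_n = (τ₀μ₀ + (n/σ²)x̄)/τ_n.
Here τ₀ = 1/168.3 = 0.005942 and τ_data = 13/121.8 = 0.106732, so τ_n = 0.112674.
Rearranging for μ₀: μ₀ = (μ_n·τ_n − τ_data·x̄)/τ₀ = (28.2988·0.112674 − 0.106732·28.9) / 0.005942 = 0.103984/0.005942 ≈ 17.5.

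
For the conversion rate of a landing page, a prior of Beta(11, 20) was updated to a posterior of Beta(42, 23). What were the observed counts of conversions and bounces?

Beta is conjugate to the binomial likelihood: posterior = Beta(α+s, β+f).
Match parameters: s=42−11=31, f=23−20=3.

31 conversions and 3 bounces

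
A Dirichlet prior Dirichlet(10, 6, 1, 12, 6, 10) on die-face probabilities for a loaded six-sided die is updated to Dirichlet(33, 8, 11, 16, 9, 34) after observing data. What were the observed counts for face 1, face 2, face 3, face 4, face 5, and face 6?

counts (23, 2, 10, 4, 3, 24)

For a Dirichlet(α) prior with multinomial counts c, the posterior is Dirichlet(α + c) componentwise.
Counts are posterior − prior componentwise: 33−10=23, 8−6=2, 11−1=10, 16−12=4, 9−6=3, 34−10=24.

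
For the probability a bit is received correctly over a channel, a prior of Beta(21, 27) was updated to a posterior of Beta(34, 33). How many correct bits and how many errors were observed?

13 correct bits and 6 errors

Beta is conjugate to the binomial likelihood: posterior = Beta(a+s, b+f).
Match parameters: s=34−21=13, f=33−27=6.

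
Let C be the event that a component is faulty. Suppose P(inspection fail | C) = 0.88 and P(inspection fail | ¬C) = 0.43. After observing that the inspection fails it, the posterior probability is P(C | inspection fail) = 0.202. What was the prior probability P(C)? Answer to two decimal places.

P(C) = 0.11

In odds form, posterior odds = prior odds × likelihood ratio, so prior odds = posterior odds ÷ LR.
Posterior odds = 0.202/(1−0.202) = 0.2531. LR = 0.88/0.43 = 2.0465.
Prior odds = 0.2531/2.0465 = 0.1237, so P(C) = 0.1237/(1+0.1237) ≈ 0.11.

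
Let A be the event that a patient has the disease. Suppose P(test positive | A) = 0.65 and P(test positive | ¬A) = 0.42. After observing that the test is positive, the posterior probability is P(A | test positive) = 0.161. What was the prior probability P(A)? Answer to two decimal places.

P(A) = 0.11

In odds form, posterior odds = prior odds × likelihood ratio, so prior odds = posterior odds ÷ LR.
Posterior odds = 0.161/(1−0.161) = 0.1919. LR = 0.65/0.42 = 1.5476.
Prior odds = 0.1919/1.5476 = 0.1240, so P(A) = 0.1240/(1+0.1240) ≈ 0.11.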